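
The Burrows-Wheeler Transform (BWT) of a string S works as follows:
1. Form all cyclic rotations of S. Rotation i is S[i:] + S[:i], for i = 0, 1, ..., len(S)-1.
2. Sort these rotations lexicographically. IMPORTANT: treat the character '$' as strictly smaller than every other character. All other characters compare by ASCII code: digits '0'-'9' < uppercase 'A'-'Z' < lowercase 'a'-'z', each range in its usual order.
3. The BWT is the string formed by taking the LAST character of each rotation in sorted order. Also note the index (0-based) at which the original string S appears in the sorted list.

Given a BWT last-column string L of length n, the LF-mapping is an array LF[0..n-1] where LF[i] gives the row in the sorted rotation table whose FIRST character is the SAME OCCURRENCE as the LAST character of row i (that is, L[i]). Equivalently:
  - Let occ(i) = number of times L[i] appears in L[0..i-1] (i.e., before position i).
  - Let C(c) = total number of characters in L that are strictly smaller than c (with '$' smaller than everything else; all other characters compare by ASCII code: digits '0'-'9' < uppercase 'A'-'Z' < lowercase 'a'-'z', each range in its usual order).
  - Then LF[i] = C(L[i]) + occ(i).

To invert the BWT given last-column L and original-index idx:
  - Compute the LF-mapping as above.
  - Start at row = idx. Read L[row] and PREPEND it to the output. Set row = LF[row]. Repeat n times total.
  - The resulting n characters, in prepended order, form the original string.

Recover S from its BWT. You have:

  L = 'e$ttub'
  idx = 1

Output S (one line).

LF mapping: 2 0 3 4 5 1
Walk LF starting at row 1, prepending L[row]:
  step 1: row=1, L[1]='$', prepend. Next row=LF[1]=0
  step 2: row=0, L[0]='e', prepend. Next row=LF[0]=2
  step 3: row=2, L[2]='t', prepend. Next row=LF[2]=3
  step 4: row=3, L[3]='t', prepend. Next row=LF[3]=4
  step 5: row=4, L[4]='u', prepend. Next row=LF[4]=5
  step 6: row=5, L[5]='b', prepend. Next row=LF[5]=1
Reversed output: butte$

Answer: butte$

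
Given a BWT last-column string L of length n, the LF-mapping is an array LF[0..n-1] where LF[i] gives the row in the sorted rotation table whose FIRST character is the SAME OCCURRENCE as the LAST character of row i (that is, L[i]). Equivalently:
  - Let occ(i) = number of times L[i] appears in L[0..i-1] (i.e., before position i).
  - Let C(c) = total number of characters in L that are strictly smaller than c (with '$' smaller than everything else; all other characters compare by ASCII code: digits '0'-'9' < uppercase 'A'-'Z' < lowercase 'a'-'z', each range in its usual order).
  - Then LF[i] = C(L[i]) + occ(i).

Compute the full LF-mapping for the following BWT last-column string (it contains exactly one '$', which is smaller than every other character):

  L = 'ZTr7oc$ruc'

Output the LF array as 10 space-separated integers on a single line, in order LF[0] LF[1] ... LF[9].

Answer: 3 2 7 1 6 4 0 8 9 5

Derivation:
Char counts: '$':1, '7':1, 'T':1, 'Z':1, 'c':2, 'o':1, 'r':2, 'u':1
C (first-col start): C('$')=0, C('7')=1, C('T')=2, C('Z')=3, C('c')=4, C('o')=6, C('r')=7, C('u')=9
L[0]='Z': occ=0, LF[0]=C('Z')+0=3+0=3
L[1]='T': occ=0, LF[1]=C('T')+0=2+0=2
L[2]='r': occ=0, LF[2]=C('r')+0=7+0=7
L[3]='7': occ=0, LF[3]=C('7')+0=1+0=1
L[4]='o': occ=0, LF[4]=C('o')+0=6+0=6
L[5]='c': occ=0, LF[5]=C('c')+0=4+0=4
L[6]='$': occ=0, LF[6]=C('$')+0=0+0=0
L[7]='r': occ=1, LF[7]=C('r')+1=7+1=8
L[8]='u': occ=0, LF[8]=C('u')+0=9+0=9
L[9]='c': occ=1, LF[9]=C('c')+1=4+1=5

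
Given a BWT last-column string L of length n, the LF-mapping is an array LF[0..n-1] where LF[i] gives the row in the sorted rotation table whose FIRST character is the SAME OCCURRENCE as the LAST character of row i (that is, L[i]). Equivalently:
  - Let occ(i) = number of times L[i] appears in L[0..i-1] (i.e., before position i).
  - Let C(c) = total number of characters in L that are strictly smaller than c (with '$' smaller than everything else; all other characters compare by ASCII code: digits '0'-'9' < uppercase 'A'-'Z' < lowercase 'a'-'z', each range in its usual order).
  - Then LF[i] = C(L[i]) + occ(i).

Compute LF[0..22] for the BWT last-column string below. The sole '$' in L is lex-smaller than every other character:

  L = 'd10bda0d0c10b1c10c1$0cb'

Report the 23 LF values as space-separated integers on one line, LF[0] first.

Answer: 20 7 1 13 21 12 2 22 3 16 8 4 14 9 17 10 5 18 11 0 6 19 15

Derivation:
Char counts: '$':1, '0':6, '1':5, 'a':1, 'b':3, 'c':4, 'd':3
C (first-col start): C('$')=0, C('0')=1, C('1')=7, C('a')=12, C('b')=13, C('c')=16, C('d')=20
L[0]='d': occ=0, LF[0]=C('d')+0=20+0=20
L[1]='1': occ=0, LF[1]=C('1')+0=7+0=7
L[2]='0': occ=0, LF[2]=C('0')+0=1+0=1
L[3]='b': occ=0, LF[3]=C('b')+0=13+0=13
L[4]='d': occ=1, LF[4]=C('d')+1=20+1=21
L[5]='a': occ=0, LF[5]=C('a')+0=12+0=12
L[6]='0': occ=1, LF[6]=C('0')+1=1+1=2
L[7]='d': occ=2, LF[7]=C('d')+2=20+2=22
L[8]='0': occ=2, LF[8]=C('0')+2=1+2=3
L[9]='c': occ=0, LF[9]=C('c')+0=16+0=16
L[10]='1': occ=1, LF[10]=C('1')+1=7+1=8
L[11]='0': occ=3, LF[11]=C('0')+3=1+3=4
L[12]='b': occ=1, LF[12]=C('b')+1=13+1=14
L[13]='1': occ=2, LF[13]=C('1')+2=7+2=9
L[14]='c': occ=1, LF[14]=C('c')+1=16+1=17
L[15]='1': occ=3, LF[15]=C('1')+3=7+3=10
L[16]='0': occ=4, LF[16]=C('0')+4=1+4=5
L[17]='c': occ=2, LF[17]=C('c')+2=16+2=18
L[18]='1': occ=4, LF[18]=C('1')+4=7+4=11
L[19]='$': occ=0, LF[19]=C('$')+0=0+0=0
L[20]='0': occ=5, LF[20]=C('0')+5=1+5=6
L[21]='c': occ=3, LF[21]=C('c')+3=16+3=19
L[22]='b': occ=2, LF[22]=C('b')+2=13+2=15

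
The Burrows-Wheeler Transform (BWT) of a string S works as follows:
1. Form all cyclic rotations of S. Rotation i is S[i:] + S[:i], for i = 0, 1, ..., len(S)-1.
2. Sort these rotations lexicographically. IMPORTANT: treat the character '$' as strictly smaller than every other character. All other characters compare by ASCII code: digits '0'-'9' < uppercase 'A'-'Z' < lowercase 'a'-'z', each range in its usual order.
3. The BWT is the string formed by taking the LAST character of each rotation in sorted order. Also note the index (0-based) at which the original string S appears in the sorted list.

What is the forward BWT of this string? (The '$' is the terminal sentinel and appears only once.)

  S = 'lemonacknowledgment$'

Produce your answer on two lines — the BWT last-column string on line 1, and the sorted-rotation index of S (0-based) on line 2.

All 20 rotations (rotation i = S[i:]+S[:i]):
  rot[0] = lemonacknowledgment$
  rot[1] = emonacknowledgment$l
  rot[2] = monacknowledgment$le
  rot[3] = onacknowledgment$lem
  rot[4] = nacknowledgment$lemo
  rot[5] = acknowledgment$lemon
  rot[6] = cknowledgment$lemona
  rot[7] = knowledgment$lemonac
  rot[8] = nowledgment$lemonack
  rot[9] = owledgment$lemonackn
  rot[10] = wledgment$lemonackno
  rot[11] = ledgment$lemonacknow
  rot[12] = edgment$lemonacknowl
  rot[13] = dgment$lemonacknowle
  rot[14] = gment$lemonacknowled
  rot[15] = ment$lemonacknowledg
  rot[16] = ent$lemonacknowledgm
  rot[17] = nt$lemonacknowledgme
  rot[18] = t$lemonacknowledgmen
  rot[19] = $lemonacknowledgment
Sorted (with $ < everything):
  sorted[0] = $lemonacknowledgment  (last char: 't')
  sorted[1] = acknowledgment$lemon  (last char: 'n')
  sorted[2] = cknowledgment$lemona  (last char: 'a')
  sorted[3] = dgment$lemonacknowle  (last char: 'e')
  sorted[4] = edgment$lemonacknowl  (last char: 'l')
  sorted[5] = emonacknowledgment$l  (last char: 'l')
  sorted[6] = ent$lemonacknowledgm  (last char: 'm')
  sorted[7] = gment$lemonacknowled  (last char: 'd')
  sorted[8] = knowledgment$lemonac  (last char: 'c')
  sorted[9] = ledgment$lemonacknow  (last char: 'w')
  sorted[10] = lemonacknowledgment$  (last char: '$')
  sorted[11] = ment$lemonacknowledg  (last char: 'g')
  sorted[12] = monacknowledgment$le  (last char: 'e')
  sorted[13] = nacknowledgment$lemo  (last char: 'o')
  sorted[14] = nowledgment$lemonack  (last char: 'k')
  sorted[15] = nt$lemonacknowledgme  (last char: 'e')
  sorted[16] = onacknowledgment$lem  (last char: 'm')
  sorted[17] = owledgment$lemonackn  (last char: 'n')
  sorted[18] = t$lemonacknowledgmen  (last char: 'n')
  sorted[19] = wledgment$lemonackno  (last char: 'o')
Last column: tnaellmdcw$geokemnno
Original string S is at sorted index 10

Answer: tnaellmdcw$geokemnno
10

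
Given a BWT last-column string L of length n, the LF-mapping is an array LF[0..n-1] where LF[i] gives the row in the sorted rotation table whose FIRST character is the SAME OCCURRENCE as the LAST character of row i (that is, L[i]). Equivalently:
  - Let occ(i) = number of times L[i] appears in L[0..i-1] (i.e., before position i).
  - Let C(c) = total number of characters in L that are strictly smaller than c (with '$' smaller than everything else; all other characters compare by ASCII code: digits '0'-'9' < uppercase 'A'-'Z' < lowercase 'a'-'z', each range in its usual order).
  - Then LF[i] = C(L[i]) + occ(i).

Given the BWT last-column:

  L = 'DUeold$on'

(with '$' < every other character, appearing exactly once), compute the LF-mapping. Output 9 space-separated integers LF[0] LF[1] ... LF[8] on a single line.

Char counts: '$':1, 'D':1, 'U':1, 'd':1, 'e':1, 'l':1, 'n':1, 'o':2
C (first-col start): C('$')=0, C('D')=1, C('U')=2, C('d')=3, C('e')=4, C('l')=5, C('n')=6, C('o')=7
L[0]='D': occ=0, LF[0]=C('D')+0=1+0=1
L[1]='U': occ=0, LF[1]=C('U')+0=2+0=2
L[2]='e': occ=0, LF[2]=C('e')+0=4+0=4
L[3]='o': occ=0, LF[3]=C('o')+0=7+0=7
L[4]='l': occ=0, LF[4]=C('l')+0=5+0=5
L[5]='d': occ=0, LF[5]=C('d')+0=3+0=3
L[6]='$': occ=0, LF[6]=C('$')+0=0+0=0
L[7]='o': occ=1, LF[7]=C('o')+1=7+1=8
L[8]='n': occ=0, LF[8]=C('n')+0=6+0=6

Answer: 1 2 4 7 5 3 0 8 6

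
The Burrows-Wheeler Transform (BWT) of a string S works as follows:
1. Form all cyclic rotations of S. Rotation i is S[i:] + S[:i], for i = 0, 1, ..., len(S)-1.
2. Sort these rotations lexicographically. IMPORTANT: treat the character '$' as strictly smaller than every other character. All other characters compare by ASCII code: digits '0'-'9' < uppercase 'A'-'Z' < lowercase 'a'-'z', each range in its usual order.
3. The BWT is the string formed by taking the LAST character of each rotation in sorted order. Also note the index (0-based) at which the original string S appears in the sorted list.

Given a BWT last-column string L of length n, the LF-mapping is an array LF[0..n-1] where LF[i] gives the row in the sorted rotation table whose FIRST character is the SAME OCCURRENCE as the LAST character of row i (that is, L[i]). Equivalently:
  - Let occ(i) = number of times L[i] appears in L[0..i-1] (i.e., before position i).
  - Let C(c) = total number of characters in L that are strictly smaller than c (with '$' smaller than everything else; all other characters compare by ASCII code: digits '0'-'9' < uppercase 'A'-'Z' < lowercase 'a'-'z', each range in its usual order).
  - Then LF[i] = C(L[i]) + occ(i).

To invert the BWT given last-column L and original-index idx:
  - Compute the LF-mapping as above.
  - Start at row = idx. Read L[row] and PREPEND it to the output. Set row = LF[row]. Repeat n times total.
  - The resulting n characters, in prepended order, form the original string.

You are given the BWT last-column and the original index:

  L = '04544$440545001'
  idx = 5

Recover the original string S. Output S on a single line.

Answer: 15444050405440$

Derivation:
LF mapping: 1 6 12 7 8 0 9 10 2 13 11 14 3 4 5
Walk LF starting at row 5, prepending L[row]:
  step 1: row=5, L[5]='$', prepend. Next row=LF[5]=0
  step 2: row=0, L[0]='0', prepend. Next row=LF[0]=1
  step 3: row=1, L[1]='4', prepend. Next row=LF[1]=6
  step 4: row=6, L[6]='4', prepend. Next row=LF[6]=9
  step 5: row=9, L[9]='5', prepend. Next row=LF[9]=13
  step 6: row=13, L[13]='0', prepend. Next row=LF[13]=4
  step 7: row=4, L[4]='4', prepend. Next row=LF[4]=8
  step 8: row=8, L[8]='0', prepend. Next row=LF[8]=2
  step 9: row=2, L[2]='5', prepend. Next row=LF[2]=12
  step 10: row=12, L[12]='0', prepend. Next row=LF[12]=3
  step 11: row=3, L[3]='4', prepend. Next row=LF[3]=7
  step 12: row=7, L[7]='4', prepend. Next row=LF[7]=10
  step 13: row=10, L[10]='4', prepend. Next row=LF[10]=11
  step 14: row=11, L[11]='5', prepend. Next row=LF[11]=14
  step 15: row=14, L[14]='1', prepend. Next row=LF[14]=5
Reversed output: 15444050405440$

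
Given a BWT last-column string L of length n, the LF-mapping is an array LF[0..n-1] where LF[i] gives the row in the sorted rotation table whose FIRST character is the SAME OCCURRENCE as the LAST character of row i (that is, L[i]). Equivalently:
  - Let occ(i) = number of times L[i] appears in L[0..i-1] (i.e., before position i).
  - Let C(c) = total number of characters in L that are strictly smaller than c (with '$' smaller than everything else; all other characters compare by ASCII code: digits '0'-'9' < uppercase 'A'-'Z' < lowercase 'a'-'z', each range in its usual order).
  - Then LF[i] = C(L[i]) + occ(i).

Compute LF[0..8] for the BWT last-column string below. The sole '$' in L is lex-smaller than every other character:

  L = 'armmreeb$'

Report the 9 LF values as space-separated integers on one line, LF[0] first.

Answer: 1 7 5 6 8 3 4 2 0

Derivation:
Char counts: '$':1, 'a':1, 'b':1, 'e':2, 'm':2, 'r':2
C (first-col start): C('$')=0, C('a')=1, C('b')=2, C('e')=3, C('m')=5, C('r')=7
L[0]='a': occ=0, LF[0]=C('a')+0=1+0=1
L[1]='r': occ=0, LF[1]=C('r')+0=7+0=7
L[2]='m': occ=0, LF[2]=C('m')+0=5+0=5
L[3]='m': occ=1, LF[3]=C('m')+1=5+1=6
L[4]='r': occ=1, LF[4]=C('r')+1=7+1=8
L[5]='e': occ=0, LF[5]=C('e')+0=3+0=3
L[6]='e': occ=1, LF[6]=C('e')+1=3+1=4
L[7]='b': occ=0, LF[7]=C('b')+0=2+0=2
L[8]='$': occ=0, LF[8]=C('$')+0=0+0=0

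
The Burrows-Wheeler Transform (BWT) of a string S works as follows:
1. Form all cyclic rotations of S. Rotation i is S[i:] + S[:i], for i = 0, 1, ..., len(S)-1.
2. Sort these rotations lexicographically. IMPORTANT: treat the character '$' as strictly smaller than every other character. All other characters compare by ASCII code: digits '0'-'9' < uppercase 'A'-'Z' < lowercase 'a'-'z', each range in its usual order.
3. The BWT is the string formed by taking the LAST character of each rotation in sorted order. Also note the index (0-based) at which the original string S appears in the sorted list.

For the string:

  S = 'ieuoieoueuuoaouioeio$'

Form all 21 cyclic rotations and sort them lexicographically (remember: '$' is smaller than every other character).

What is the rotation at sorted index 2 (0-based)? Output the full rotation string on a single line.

All 21 rotations (rotation i = S[i:]+S[:i]):
  rot[0] = ieuoieoueuuoaouioeio$
  rot[1] = euoieoueuuoaouioeio$i
  rot[2] = uoieoueuuoaouioeio$ie
  rot[3] = oieoueuuoaouioeio$ieu
  rot[4] = ieoueuuoaouioeio$ieuo
  rot[5] = eoueuuoaouioeio$ieuoi
  rot[6] = oueuuoaouioeio$ieuoie
  rot[7] = ueuuoaouioeio$ieuoieo
  rot[8] = euuoaouioeio$ieuoieou
  rot[9] = uuoaouioeio$ieuoieoue
  rot[10] = uoaouioeio$ieuoieoueu
  rot[11] = oaouioeio$ieuoieoueuu
  rot[12] = aouioeio$ieuoieoueuuo
  rot[13] = ouioeio$ieuoieoueuuoa
  rot[14] = uioeio$ieuoieoueuuoao
  rot[15] = ioeio$ieuoieoueuuoaou
  rot[16] = oeio$ieuoieoueuuoaoui
  rot[17] = eio$ieuoieoueuuoaouio
  rot[18] = io$ieuoieoueuuoaouioe
  rot[19] = o$ieuoieoueuuoaouioei
  rot[20] = $ieuoieoueuuoaouioeio
Sorted (with $ < everything):
  sorted[0] = $ieuoieoueuuoaouioeio
  sorted[1] = aouioeio$ieuoieoueuuo
  sorted[2] = eio$ieuoieoueuuoaouio
  sorted[3] = eoueuuoaouioeio$ieuoi
  sorted[4] = euoieoueuuoaouioeio$i
  sorted[5] = euuoaouioeio$ieuoieou
  sorted[6] = ieoueuuoaouioeio$ieuo
  sorted[7] = ieuoieoueuuoaouioeio$
  sorted[8] = io$ieuoieoueuuoaouioe
  sorted[9] = ioeio$ieuoieoueuuoaou
  sorted[10] = o$ieuoieoueuuoaouioei
  sorted[11] = oaouioeio$ieuoieoueuu
  sorted[12] = oeio$ieuoieoueuuoaoui
  sorted[13] = oieoueuuoaouioeio$ieu
  sorted[14] = oueuuoaouioeio$ieuoie
  sorted[15] = ouioeio$ieuoieoueuuoa
  sorted[16] = ueuuoaouioeio$ieuoieo
  sorted[17] = uioeio$ieuoieoueuuoao
  sorted[18] = uoaouioeio$ieuoieoueu
  sorted[19] = uoieoueuuoaouioeio$ie
  sorted[20] = uuoaouioeio$ieuoieoue
sorted[2] = eio$ieuoieoueuuoaouio

Answer: eio$ieuoieoueuuoaouio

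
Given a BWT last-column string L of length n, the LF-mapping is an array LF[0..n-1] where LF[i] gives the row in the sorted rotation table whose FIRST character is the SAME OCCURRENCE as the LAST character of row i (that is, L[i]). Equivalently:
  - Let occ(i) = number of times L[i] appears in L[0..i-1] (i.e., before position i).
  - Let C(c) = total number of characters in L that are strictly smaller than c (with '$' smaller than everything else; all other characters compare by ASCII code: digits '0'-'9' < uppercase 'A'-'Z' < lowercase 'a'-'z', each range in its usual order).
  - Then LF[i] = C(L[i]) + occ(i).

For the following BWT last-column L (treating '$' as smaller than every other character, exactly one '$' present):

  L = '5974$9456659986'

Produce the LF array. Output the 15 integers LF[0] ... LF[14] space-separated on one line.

Char counts: '$':1, '4':2, '5':3, '6':3, '7':1, '8':1, '9':4
C (first-col start): C('$')=0, C('4')=1, C('5')=3, C('6')=6, C('7')=9, C('8')=10, C('9')=11
L[0]='5': occ=0, LF[0]=C('5')+0=3+0=3
L[1]='9': occ=0, LF[1]=C('9')+0=11+0=11
L[2]='7': occ=0, LF[2]=C('7')+0=9+0=9
L[3]='4': occ=0, LF[3]=C('4')+0=1+0=1
L[4]='$': occ=0, LF[4]=C('$')+0=0+0=0
L[5]='9': occ=1, LF[5]=C('9')+1=11+1=12
L[6]='4': occ=1, LF[6]=C('4')+1=1+1=2
L[7]='5': occ=1, LF[7]=C('5')+1=3+1=4
L[8]='6': occ=0, LF[8]=C('6')+0=6+0=6
L[9]='6': occ=1, LF[9]=C('6')+1=6+1=7
L[10]='5': occ=2, LF[10]=C('5')+2=3+2=5
L[11]='9': occ=2, LF[11]=C('9')+2=11+2=13
L[12]='9': occ=3, LF[12]=C('9')+3=11+3=14
L[13]='8': occ=0, LF[13]=C('8')+0=10+0=10
L[14]='6': occ=2, LF[14]=C('6')+2=6+2=8

Answer: 3 11 9 1 0 12 2 4 6 7 5 13 14 10 8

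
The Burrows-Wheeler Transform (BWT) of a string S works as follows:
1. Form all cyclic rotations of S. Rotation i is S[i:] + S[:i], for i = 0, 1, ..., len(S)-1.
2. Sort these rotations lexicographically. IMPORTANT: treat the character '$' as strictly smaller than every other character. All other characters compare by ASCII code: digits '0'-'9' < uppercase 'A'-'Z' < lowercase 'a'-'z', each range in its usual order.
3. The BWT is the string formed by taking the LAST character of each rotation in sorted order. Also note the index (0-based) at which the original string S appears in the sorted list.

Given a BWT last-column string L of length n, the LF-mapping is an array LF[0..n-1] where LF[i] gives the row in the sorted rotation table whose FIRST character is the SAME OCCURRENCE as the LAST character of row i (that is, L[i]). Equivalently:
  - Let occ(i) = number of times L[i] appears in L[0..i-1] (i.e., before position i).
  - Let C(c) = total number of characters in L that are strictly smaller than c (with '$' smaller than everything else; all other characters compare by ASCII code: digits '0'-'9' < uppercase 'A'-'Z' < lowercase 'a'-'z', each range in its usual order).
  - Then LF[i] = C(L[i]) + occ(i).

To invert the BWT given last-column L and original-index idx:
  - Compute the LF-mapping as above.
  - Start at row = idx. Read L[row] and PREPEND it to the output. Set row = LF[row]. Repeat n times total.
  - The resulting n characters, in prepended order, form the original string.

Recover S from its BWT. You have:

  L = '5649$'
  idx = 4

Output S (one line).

Answer: 9645$

Derivation:
LF mapping: 2 3 1 4 0
Walk LF starting at row 4, prepending L[row]:
  step 1: row=4, L[4]='$', prepend. Next row=LF[4]=0
  step 2: row=0, L[0]='5', prepend. Next row=LF[0]=2
  step 3: row=2, L[2]='4', prepend. Next row=LF[2]=1
  step 4: row=1, L[1]='6', prepend. Next row=LF[1]=3
  step 5: row=3, L[3]='9', prepend. Next row=LF[3]=4
Reversed output: 9645$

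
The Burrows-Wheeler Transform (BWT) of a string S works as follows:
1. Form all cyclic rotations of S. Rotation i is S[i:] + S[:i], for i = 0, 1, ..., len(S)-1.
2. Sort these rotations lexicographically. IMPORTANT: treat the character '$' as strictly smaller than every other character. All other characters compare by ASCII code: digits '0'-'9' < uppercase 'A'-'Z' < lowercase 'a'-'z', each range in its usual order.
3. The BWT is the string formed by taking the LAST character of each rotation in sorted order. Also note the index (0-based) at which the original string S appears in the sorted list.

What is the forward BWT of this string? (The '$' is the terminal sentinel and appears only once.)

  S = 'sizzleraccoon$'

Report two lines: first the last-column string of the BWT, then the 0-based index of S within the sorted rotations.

Answer: nraclszooce$zi
11

Derivation:
All 14 rotations (rotation i = S[i:]+S[:i]):
  rot[0] = sizzleraccoon$
  rot[1] = izzleraccoon$s
  rot[2] = zzleraccoon$si
  rot[3] = zleraccoon$siz
  rot[4] = leraccoon$sizz
  rot[5] = eraccoon$sizzl
  rot[6] = raccoon$sizzle
  rot[7] = accoon$sizzler
  rot[8] = ccoon$sizzlera
  rot[9] = coon$sizzlerac
  rot[10] = oon$sizzleracc
  rot[11] = on$sizzleracco
  rot[12] = n$sizzleraccoo
  rot[13] = $sizzleraccoon
Sorted (with $ < everything):
  sorted[0] = $sizzleraccoon  (last char: 'n')
  sorted[1] = accoon$sizzler  (last char: 'r')
  sorted[2] = ccoon$sizzlera  (last char: 'a')
  sorted[3] = coon$sizzlerac  (last char: 'c')
  sorted[4] = eraccoon$sizzl  (last char: 'l')
  sorted[5] = izzleraccoon$s  (last char: 's')
  sorted[6] = leraccoon$sizz  (last char: 'z')
  sorted[7] = n$sizzleraccoo  (last char: 'o')
  sorted[8] = on$sizzleracco  (last char: 'o')
  sorted[9] = oon$sizzleracc  (last char: 'c')
  sorted[10] = raccoon$sizzle  (last char: 'e')
  sorted[11] = sizzleraccoon$  (last char: '$')
  sorted[12] = zleraccoon$siz  (last char: 'z')
  sorted[13] = zzleraccoon$si  (last char: 'i')
Last column: nraclszooce$zi
Original string S is at sorted index 11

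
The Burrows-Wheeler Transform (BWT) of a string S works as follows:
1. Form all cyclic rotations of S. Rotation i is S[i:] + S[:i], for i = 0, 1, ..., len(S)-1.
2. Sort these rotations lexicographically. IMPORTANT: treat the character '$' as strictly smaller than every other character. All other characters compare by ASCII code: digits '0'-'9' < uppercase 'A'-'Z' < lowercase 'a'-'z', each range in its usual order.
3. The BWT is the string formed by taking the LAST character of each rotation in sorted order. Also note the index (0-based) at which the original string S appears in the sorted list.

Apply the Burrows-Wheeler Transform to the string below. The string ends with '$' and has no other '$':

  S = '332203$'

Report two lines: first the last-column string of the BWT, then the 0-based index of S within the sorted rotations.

Answer: 322303$
6

Derivation:
All 7 rotations (rotation i = S[i:]+S[:i]):
  rot[0] = 332203$
  rot[1] = 32203$3
  rot[2] = 2203$33
  rot[3] = 203$332
  rot[4] = 03$3322
  rot[5] = 3$33220
  rot[6] = $332203
Sorted (with $ < everything):
  sorted[0] = $332203  (last char: '3')
  sorted[1] = 03$3322  (last char: '2')
  sorted[2] = 203$332  (last char: '2')
  sorted[3] = 2203$33  (last char: '3')
  sorted[4] = 3$33220  (last char: '0')
  sorted[5] = 32203$3  (last char: '3')
  sorted[6] = 332203$  (last char: '$')
Last column: 322303$
Original string S is at sorted index 6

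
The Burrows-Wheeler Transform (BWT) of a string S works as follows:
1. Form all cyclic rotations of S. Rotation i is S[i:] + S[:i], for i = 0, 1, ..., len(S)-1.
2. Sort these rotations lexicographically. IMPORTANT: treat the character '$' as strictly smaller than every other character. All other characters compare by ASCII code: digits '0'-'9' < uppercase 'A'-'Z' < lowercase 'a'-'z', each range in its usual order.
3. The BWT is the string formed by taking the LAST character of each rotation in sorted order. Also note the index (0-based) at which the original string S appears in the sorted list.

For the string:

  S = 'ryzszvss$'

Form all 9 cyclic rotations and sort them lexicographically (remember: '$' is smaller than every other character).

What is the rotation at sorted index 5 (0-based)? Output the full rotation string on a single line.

Answer: vss$ryzsz

Derivation:
All 9 rotations (rotation i = S[i:]+S[:i]):
  rot[0] = ryzszvss$
  rot[1] = yzszvss$r
  rot[2] = zszvss$ry
  rot[3] = szvss$ryz
  rot[4] = zvss$ryzs
  rot[5] = vss$ryzsz
  rot[6] = ss$ryzszv
  rot[7] = s$ryzszvs
  rot[8] = $ryzszvss
Sorted (with $ < everything):
  sorted[0] = $ryzszvss
  sorted[1] = ryzszvss$
  sorted[2] = s$ryzszvs
  sorted[3] = ss$ryzszv
  sorted[4] = szvss$ryz
  sorted[5] = vss$ryzsz
  sorted[6] = yzszvss$r
  sorted[7] = zszvss$ry
  sorted[8] = zvss$ryzs
sorted[5] = vss$ryzsz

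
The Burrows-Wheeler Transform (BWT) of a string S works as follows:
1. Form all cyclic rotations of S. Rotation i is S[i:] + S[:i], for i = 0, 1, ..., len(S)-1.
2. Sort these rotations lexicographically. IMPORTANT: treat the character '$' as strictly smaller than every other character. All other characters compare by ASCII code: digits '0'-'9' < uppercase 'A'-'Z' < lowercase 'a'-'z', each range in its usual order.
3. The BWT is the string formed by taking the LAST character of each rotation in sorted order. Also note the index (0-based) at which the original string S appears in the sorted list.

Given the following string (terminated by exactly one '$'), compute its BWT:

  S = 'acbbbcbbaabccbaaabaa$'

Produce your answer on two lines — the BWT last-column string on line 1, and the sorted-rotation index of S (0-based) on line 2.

All 21 rotations (rotation i = S[i:]+S[:i]):
  rot[0] = acbbbcbbaabccbaaabaa$
  rot[1] = cbbbcbbaabccbaaabaa$a
  rot[2] = bbbcbbaabccbaaabaa$ac
  rot[3] = bbcbbaabccbaaabaa$acb
  rot[4] = bcbbaabccbaaabaa$acbb
  rot[5] = cbbaabccbaaabaa$acbbb
  rot[6] = bbaabccbaaabaa$acbbbc
  rot[7] = baabccbaaabaa$acbbbcb
  rot[8] = aabccbaaabaa$acbbbcbb
  rot[9] = abccbaaabaa$acbbbcbba
  rot[10] = bccbaaabaa$acbbbcbbaa
  rot[11] = ccbaaabaa$acbbbcbbaab
  rot[12] = cbaaabaa$acbbbcbbaabc
  rot[13] = baaabaa$acbbbcbbaabcc
  rot[14] = aaabaa$acbbbcbbaabccb
  rot[15] = aabaa$acbbbcbbaabccba
  rot[16] = abaa$acbbbcbbaabccbaa
  rot[17] = baa$acbbbcbbaabccbaaa
  rot[18] = aa$acbbbcbbaabccbaaab
  rot[19] = a$acbbbcbbaabccbaaaba
  rot[20] = $acbbbcbbaabccbaaabaa
Sorted (with $ < everything):
  sorted[0] = $acbbbcbbaabccbaaabaa  (last char: 'a')
  sorted[1] = a$acbbbcbbaabccbaaaba  (last char: 'a')
  sorted[2] = aa$acbbbcbbaabccbaaab  (last char: 'b')
  sorted[3] = aaabaa$acbbbcbbaabccb  (last char: 'b')
  sorted[4] = aabaa$acbbbcbbaabccba  (last char: 'a')
  sorted[5] = aabccbaaabaa$acbbbcbb  (last char: 'b')
  sorted[6] = abaa$acbbbcbbaabccbaa  (last char: 'a')
  sorted[7] = abccbaaabaa$acbbbcbba  (last char: 'a')
  sorted[8] = acbbbcbbaabccbaaabaa$  (last char: '$')
  sorted[9] = baa$acbbbcbbaabccbaaa  (last char: 'a')
  sorted[10] = baaabaa$acbbbcbbaabcc  (last char: 'c')
  sorted[11] = baabccbaaabaa$acbbbcb  (last char: 'b')
  sorted[12] = bbaabccbaaabaa$acbbbc  (last char: 'c')
  sorted[13] = bbbcbbaabccbaaabaa$ac  (last char: 'c')
  sorted[14] = bbcbbaabccbaaabaa$acb  (last char: 'b')
  sorted[15] = bcbbaabccbaaabaa$acbb  (last char: 'b')
  sorted[16] = bccbaaabaa$acbbbcbbaa  (last char: 'a')
  sorted[17] = cbaaabaa$acbbbcbbaabc  (last char: 'c')
  sorted[18] = cbbaabccbaaabaa$acbbb  (last char: 'b')
  sorted[19] = cbbbcbbaabccbaaabaa$a  (last char: 'a')
  sorted[20] = ccbaaabaa$acbbbcbbaab  (last char: 'b')
Last column: aabbabaa$acbccbbacbab
Original string S is at sorted index 8

Answer: aabbabaa$acbccbbacbab
8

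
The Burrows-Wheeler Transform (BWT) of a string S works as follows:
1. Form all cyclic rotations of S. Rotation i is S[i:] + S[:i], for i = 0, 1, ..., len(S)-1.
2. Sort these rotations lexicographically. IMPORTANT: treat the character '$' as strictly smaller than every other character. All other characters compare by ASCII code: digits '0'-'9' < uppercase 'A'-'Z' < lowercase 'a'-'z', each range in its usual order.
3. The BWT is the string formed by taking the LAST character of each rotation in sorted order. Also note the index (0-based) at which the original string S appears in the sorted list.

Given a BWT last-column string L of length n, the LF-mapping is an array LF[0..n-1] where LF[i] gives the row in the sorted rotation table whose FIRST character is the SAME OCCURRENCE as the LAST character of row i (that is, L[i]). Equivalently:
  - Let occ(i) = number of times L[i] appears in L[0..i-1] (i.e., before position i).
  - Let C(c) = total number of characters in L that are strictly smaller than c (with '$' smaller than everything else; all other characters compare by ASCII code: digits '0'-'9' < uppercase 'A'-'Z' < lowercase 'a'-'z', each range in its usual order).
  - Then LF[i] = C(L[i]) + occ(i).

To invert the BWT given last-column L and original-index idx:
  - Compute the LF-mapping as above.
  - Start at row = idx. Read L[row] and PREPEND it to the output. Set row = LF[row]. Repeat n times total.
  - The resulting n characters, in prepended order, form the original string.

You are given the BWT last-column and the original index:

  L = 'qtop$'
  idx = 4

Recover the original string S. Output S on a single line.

LF mapping: 3 4 1 2 0
Walk LF starting at row 4, prepending L[row]:
  step 1: row=4, L[4]='$', prepend. Next row=LF[4]=0
  step 2: row=0, L[0]='q', prepend. Next row=LF[0]=3
  step 3: row=3, L[3]='p', prepend. Next row=LF[3]=2
  step 4: row=2, L[2]='o', prepend. Next row=LF[2]=1
  step 5: row=1, L[1]='t', prepend. Next row=LF[1]=4
Reversed output: topq$

Answer: topq$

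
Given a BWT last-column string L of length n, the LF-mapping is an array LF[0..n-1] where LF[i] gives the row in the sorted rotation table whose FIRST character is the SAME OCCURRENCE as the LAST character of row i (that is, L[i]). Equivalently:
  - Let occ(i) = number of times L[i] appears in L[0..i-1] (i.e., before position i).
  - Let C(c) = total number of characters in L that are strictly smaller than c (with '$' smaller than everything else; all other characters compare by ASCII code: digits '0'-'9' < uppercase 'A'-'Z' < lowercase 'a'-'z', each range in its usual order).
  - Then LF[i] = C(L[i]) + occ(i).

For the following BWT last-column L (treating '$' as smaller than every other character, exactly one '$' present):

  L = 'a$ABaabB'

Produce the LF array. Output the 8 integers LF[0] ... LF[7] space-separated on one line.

Char counts: '$':1, 'A':1, 'B':2, 'a':3, 'b':1
C (first-col start): C('$')=0, C('A')=1, C('B')=2, C('a')=4, C('b')=7
L[0]='a': occ=0, LF[0]=C('a')+0=4+0=4
L[1]='$': occ=0, LF[1]=C('$')+0=0+0=0
L[2]='A': occ=0, LF[2]=C('A')+0=1+0=1
L[3]='B': occ=0, LF[3]=C('B')+0=2+0=2
L[4]='a': occ=1, LF[4]=C('a')+1=4+1=5
L[5]='a': occ=2, LF[5]=C('a')+2=4+2=6
L[6]='b': occ=0, LF[6]=C('b')+0=7+0=7
L[7]='B': occ=1, LF[7]=C('B')+1=2+1=3

Answer: 4 0 1 2 5 6 7 3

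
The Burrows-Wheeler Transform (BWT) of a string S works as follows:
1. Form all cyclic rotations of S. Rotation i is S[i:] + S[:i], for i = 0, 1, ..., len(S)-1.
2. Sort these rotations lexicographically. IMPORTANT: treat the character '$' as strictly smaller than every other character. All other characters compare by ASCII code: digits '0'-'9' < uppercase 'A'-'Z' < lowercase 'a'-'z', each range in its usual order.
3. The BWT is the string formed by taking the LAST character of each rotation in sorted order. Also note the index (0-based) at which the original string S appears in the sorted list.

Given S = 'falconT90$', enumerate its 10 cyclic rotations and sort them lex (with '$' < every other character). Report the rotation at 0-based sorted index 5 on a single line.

Answer: conT90$fal

Derivation:
All 10 rotations (rotation i = S[i:]+S[:i]):
  rot[0] = falconT90$
  rot[1] = alconT90$f
  rot[2] = lconT90$fa
  rot[3] = conT90$fal
  rot[4] = onT90$falc
  rot[5] = nT90$falco
  rot[6] = T90$falcon
  rot[7] = 90$falconT
  rot[8] = 0$falconT9
  rot[9] = $falconT90
Sorted (with $ < everything):
  sorted[0] = $falconT90
  sorted[1] = 0$falconT9
  sorted[2] = 90$falconT
  sorted[3] = T90$falcon
  sorted[4] = alconT90$f
  sorted[5] = conT90$fal
  sorted[6] = falconT90$
  sorted[7] = lconT90$fa
  sorted[8] = nT90$falco
  sorted[9] = onT90$falc
sorted[5] = conT90$fal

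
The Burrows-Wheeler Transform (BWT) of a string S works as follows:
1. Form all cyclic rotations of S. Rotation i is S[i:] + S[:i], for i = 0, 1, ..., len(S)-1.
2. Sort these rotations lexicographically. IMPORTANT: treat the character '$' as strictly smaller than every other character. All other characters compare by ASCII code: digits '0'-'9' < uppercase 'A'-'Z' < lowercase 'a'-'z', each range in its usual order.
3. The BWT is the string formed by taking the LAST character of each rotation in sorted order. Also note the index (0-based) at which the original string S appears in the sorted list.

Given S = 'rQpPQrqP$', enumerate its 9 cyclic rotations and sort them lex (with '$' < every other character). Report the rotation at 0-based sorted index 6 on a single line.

Answer: qP$rQpPQr

Derivation:
All 9 rotations (rotation i = S[i:]+S[:i]):
  rot[0] = rQpPQrqP$
  rot[1] = QpPQrqP$r
  rot[2] = pPQrqP$rQ
  rot[3] = PQrqP$rQp
  rot[4] = QrqP$rQpP
  rot[5] = rqP$rQpPQ
  rot[6] = qP$rQpPQr
  rot[7] = P$rQpPQrq
  rot[8] = $rQpPQrqP
Sorted (with $ < everything):
  sorted[0] = $rQpPQrqP
  sorted[1] = P$rQpPQrq
  sorted[2] = PQrqP$rQp
  sorted[3] = QpPQrqP$r
  sorted[4] = QrqP$rQpP
  sorted[5] = pPQrqP$rQ
  sorted[6] = qP$rQpPQr
  sorted[7] = rQpPQrqP$
  sorted[8] = rqP$rQpPQ
sorted[6] = qP$rQpPQr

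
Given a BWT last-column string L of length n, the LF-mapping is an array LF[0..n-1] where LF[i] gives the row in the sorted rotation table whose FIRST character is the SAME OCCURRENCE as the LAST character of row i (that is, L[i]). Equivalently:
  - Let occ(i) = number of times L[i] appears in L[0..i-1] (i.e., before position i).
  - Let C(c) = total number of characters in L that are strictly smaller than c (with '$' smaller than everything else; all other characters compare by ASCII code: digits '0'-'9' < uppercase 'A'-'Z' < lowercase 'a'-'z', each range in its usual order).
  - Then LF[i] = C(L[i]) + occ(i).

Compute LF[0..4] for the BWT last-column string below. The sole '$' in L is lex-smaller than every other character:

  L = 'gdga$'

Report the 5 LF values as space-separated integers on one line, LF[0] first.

Answer: 3 2 4 1 0

Derivation:
Char counts: '$':1, 'a':1, 'd':1, 'g':2
C (first-col start): C('$')=0, C('a')=1, C('d')=2, C('g')=3
L[0]='g': occ=0, LF[0]=C('g')+0=3+0=3
L[1]='d': occ=0, LF[1]=C('d')+0=2+0=2
L[2]='g': occ=1, LF[2]=C('g')+1=3+1=4
L[3]='a': occ=0, LF[3]=C('a')+0=1+0=1
L[4]='$': occ=0, LF[4]=C('$')+0=0+0=0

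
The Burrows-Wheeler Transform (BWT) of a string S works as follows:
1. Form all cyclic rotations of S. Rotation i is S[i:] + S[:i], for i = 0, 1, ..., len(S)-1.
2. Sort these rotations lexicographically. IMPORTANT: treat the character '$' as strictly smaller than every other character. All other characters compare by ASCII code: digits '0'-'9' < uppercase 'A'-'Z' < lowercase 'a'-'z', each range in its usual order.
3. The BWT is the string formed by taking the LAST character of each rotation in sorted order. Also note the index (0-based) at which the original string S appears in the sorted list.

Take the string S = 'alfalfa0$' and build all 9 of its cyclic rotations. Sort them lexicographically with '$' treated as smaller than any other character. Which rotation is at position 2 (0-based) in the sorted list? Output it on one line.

All 9 rotations (rotation i = S[i:]+S[:i]):
  rot[0] = alfalfa0$
  rot[1] = lfalfa0$a
  rot[2] = falfa0$al
  rot[3] = alfa0$alf
  rot[4] = lfa0$alfa
  rot[5] = fa0$alfal
  rot[6] = a0$alfalf
  rot[7] = 0$alfalfa
  rot[8] = $alfalfa0
Sorted (with $ < everything):
  sorted[0] = $alfalfa0
  sorted[1] = 0$alfalfa
  sorted[2] = a0$alfalf
  sorted[3] = alfa0$alf
  sorted[4] = alfalfa0$
  sorted[5] = fa0$alfal
  sorted[6] = falfa0$al
  sorted[7] = lfa0$alfa
  sorted[8] = lfalfa0$a
sorted[2] = a0$alfalf

Answer: a0$alfalf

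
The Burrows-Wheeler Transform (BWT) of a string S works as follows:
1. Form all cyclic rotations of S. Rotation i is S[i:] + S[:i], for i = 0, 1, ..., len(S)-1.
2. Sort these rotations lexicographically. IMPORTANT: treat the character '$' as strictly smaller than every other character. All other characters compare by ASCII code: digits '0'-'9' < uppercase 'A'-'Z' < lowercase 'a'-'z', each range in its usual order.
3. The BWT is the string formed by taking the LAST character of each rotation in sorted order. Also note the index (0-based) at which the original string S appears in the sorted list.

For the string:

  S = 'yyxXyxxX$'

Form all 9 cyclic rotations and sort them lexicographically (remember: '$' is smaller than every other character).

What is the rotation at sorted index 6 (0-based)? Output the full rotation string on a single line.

Answer: yxXyxxX$y

Derivation:
All 9 rotations (rotation i = S[i:]+S[:i]):
  rot[0] = yyxXyxxX$
  rot[1] = yxXyxxX$y
  rot[2] = xXyxxX$yy
  rot[3] = XyxxX$yyx
  rot[4] = yxxX$yyxX
  rot[5] = xxX$yyxXy
  rot[6] = xX$yyxXyx
  rot[7] = X$yyxXyxx
  rot[8] = $yyxXyxxX
Sorted (with $ < everything):
  sorted[0] = $yyxXyxxX
  sorted[1] = X$yyxXyxx
  sorted[2] = XyxxX$yyx
  sorted[3] = xX$yyxXyx
  sorted[4] = xXyxxX$yy
  sorted[5] = xxX$yyxXy
  sorted[6] = yxXyxxX$y
  sorted[7] = yxxX$yyxX
  sorted[8] = yyxXyxxX$
sorted[6] = yxXyxxX$y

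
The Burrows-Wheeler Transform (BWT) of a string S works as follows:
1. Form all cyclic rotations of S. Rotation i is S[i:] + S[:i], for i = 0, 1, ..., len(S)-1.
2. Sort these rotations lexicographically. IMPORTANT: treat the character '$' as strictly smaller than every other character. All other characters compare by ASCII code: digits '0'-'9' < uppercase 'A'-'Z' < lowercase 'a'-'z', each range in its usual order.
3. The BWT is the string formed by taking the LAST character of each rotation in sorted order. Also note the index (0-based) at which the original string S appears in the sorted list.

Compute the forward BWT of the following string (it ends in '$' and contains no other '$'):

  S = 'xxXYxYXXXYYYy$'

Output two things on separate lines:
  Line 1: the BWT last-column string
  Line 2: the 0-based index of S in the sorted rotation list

All 14 rotations (rotation i = S[i:]+S[:i]):
  rot[0] = xxXYxYXXXYYYy$
  rot[1] = xXYxYXXXYYYy$x
  rot[2] = XYxYXXXYYYy$xx
  rot[3] = YxYXXXYYYy$xxX
  rot[4] = xYXXXYYYy$xxXY
  rot[5] = YXXXYYYy$xxXYx
  rot[6] = XXXYYYy$xxXYxY
  rot[7] = XXYYYy$xxXYxYX
  rot[8] = XYYYy$xxXYxYXX
  rot[9] = YYYy$xxXYxYXXX
  rot[10] = YYy$xxXYxYXXXY
  rot[11] = Yy$xxXYxYXXXYY
  rot[12] = y$xxXYxYXXXYYY
  rot[13] = $xxXYxYXXXYYYy
Sorted (with $ < everything):
  sorted[0] = $xxXYxYXXXYYYy  (last char: 'y')
  sorted[1] = XXXYYYy$xxXYxY  (last char: 'Y')
  sorted[2] = XXYYYy$xxXYxYX  (last char: 'X')
  sorted[3] = XYYYy$xxXYxYXX  (last char: 'X')
  sorted[4] = XYxYXXXYYYy$xx  (last char: 'x')
  sorted[5] = YXXXYYYy$xxXYx  (last char: 'x')
  sorted[6] = YYYy$xxXYxYXXX  (last char: 'X')
  sorted[7] = YYy$xxXYxYXXXY  (last char: 'Y')
  sorted[8] = YxYXXXYYYy$xxX  (last char: 'X')
  sorted[9] = Yy$xxXYxYXXXYY  (last char: 'Y')
  sorted[10] = xXYxYXXXYYYy$x  (last char: 'x')
  sorted[11] = xYXXXYYYy$xxXY  (last char: 'Y')
  sorted[12] = xxXYxYXXXYYYy$  (last char: '$')
  sorted[13] = y$xxXYxYXXXYYY  (last char: 'Y')
Last column: yYXXxxXYXYxY$Y
Original string S is at sorted index 12

Answer: yYXXxxXYXYxY$Y
12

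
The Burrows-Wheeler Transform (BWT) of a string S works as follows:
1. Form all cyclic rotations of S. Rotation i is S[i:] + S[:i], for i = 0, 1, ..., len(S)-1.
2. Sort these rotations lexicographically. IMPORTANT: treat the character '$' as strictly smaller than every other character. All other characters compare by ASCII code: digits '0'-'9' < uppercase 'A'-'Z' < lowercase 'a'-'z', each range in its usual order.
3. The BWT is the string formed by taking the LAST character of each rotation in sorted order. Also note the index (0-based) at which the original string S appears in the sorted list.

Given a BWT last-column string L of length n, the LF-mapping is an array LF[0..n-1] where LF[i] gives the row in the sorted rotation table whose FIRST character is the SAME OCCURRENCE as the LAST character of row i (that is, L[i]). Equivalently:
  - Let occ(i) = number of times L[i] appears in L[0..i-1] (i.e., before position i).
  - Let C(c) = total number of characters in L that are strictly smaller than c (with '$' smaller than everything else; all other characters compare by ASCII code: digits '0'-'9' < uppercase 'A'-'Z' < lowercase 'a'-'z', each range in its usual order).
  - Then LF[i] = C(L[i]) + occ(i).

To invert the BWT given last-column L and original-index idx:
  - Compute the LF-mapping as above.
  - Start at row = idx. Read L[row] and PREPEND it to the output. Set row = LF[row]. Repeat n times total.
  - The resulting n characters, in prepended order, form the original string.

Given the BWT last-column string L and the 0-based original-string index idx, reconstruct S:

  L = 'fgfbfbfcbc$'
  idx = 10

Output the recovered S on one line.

Answer: gbbfcfbcff$

Derivation:
LF mapping: 6 10 7 1 8 2 9 4 3 5 0
Walk LF starting at row 10, prepending L[row]:
  step 1: row=10, L[10]='$', prepend. Next row=LF[10]=0
  step 2: row=0, L[0]='f', prepend. Next row=LF[0]=6
  step 3: row=6, L[6]='f', prepend. Next row=LF[6]=9
  step 4: row=9, L[9]='c', prepend. Next row=LF[9]=5
  step 5: row=5, L[5]='b', prepend. Next row=LF[5]=2
  step 6: row=2, L[2]='f', prepend. Next row=LF[2]=7
  step 7: row=7, L[7]='c', prepend. Next row=LF[7]=4
  step 8: row=4, L[4]='f', prepend. Next row=LF[4]=8
  step 9: row=8, L[8]='b', prepend. Next row=LF[8]=3
  step 10: row=3, L[3]='b', prepend. Next row=LF[3]=1
  step 11: row=1, L[1]='g', prepend. Next row=LF[1]=10
Reversed output: gbbfcfbcff$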